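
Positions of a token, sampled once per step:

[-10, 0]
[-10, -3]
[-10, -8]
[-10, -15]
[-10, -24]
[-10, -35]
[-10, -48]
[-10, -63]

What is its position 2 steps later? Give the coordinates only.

Successive displacements: [+0, -3], [+0, -5], [+0, -7], [+0, -9], [+0, -11], [+0, -13], [+0, -15] — each changes by [+0, -2].
step 8: [-10, -63] + [+0, -17] → [-10, -80]
step 9: [-10, -80] + [+0, -19] → [-10, -99]

[-10, -99]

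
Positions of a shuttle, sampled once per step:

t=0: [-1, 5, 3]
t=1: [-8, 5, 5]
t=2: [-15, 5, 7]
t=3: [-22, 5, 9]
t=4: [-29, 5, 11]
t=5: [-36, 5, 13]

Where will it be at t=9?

[-64, 5, 21]

Constant displacement of [-7, +0, +2] per step.
step 6: [-36, 5, 13] + [-7, +0, +2] → [-43, 5, 15]
step 7: [-43, 5, 15] + [-7, +0, +2] → [-50, 5, 17]
step 8: [-50, 5, 17] + [-7, +0, +2] → [-57, 5, 19]
step 9: [-57, 5, 19] + [-7, +0, +2] → [-64, 5, 21]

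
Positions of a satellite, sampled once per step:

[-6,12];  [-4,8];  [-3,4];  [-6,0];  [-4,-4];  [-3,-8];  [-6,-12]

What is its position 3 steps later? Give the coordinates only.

The first coordinate repeats the cycle [-6, -4, -3] with period 3; step 9 mod 3 = 0, giving -6.
The second coordinate changes by -4 each step, so at step 9 it is 12 + 9·(-4) = -24.

[-6,-24]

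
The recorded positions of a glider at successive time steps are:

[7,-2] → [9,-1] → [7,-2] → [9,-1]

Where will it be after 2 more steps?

[9,-1]

Consecutive displacements [+2,+1], [-2,-1], [+2,+1] scale by a factor of -1 each step.
step 4: [9,-1] + [-2,-1] → [7,-2]
step 5: [7,-2] + [+2,+1] → [9,-1]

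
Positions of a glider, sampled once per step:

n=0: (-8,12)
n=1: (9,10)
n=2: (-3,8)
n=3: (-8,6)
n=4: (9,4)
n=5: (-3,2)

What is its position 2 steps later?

(9,-2)

First: cycles through -8, 9, -3 every 3 steps. Step 7 lands at position 1 of the cycle → 9.
Second: linear, -2 per step → -2 at step 7.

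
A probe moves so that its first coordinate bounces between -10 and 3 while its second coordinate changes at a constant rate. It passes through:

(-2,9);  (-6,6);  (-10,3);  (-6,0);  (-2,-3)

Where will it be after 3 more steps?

(-4,-12)

The first coordinate reflects between -10 and 3, moving 4 per step.
  step 5: -2 → 2
  step 6: 2 → 0
  step 7: 0 → -4
The second coordinate changes by -3 each step: at step 7 it is -12.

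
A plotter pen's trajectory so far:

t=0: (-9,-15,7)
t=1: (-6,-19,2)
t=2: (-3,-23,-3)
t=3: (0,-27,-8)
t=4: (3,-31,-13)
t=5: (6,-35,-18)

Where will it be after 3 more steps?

Constant displacement of (+3,-4,-5) per step.
step 6: (6,-35,-18) + (+3,-4,-5) → (9,-39,-23)
step 7: (9,-39,-23) + (+3,-4,-5) → (12,-43,-28)
step 8: (12,-43,-28) + (+3,-4,-5) → (15,-47,-33)

(15,-47,-33)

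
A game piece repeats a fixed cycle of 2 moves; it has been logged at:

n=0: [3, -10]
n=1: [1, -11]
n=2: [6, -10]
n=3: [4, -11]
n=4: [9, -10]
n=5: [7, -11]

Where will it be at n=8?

[15, -10]

The moves between consecutive positions are [-2, -1], [+5, +1], [-2, -1], [+5, +1], [-2, -1]; they repeat the 2-cycle [[-2, -1], [+5, +1]].
step 6: apply [+5, +1] → [12, -10]
step 7: apply [-2, -1] → [10, -11]
step 8: apply [+5, +1] → [15, -10]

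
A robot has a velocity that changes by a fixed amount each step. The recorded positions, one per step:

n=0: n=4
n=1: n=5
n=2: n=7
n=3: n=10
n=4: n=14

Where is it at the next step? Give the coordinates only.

Successive displacements: +1, +2, +3, +4 — each changes by +1.
step 5: 14 + 5 → n=19

n=19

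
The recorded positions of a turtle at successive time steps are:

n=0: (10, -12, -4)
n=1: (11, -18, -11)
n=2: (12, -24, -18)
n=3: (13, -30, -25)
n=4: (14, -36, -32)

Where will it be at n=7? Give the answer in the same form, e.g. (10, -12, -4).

(17, -54, -53)

Each step adds (+1, -6, -7) to the position.
step 5: (14, -36, -32) + (+1, -6, -7) → (15, -42, -39)
step 6: (15, -42, -39) + (+1, -6, -7) → (16, -48, -46)
step 7: (16, -48, -46) + (+1, -6, -7) → (17, -54, -53)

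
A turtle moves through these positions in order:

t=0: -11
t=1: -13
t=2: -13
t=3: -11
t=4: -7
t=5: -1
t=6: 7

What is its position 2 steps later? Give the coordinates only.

29

Taking differences between consecutive positions: -2, +0, +2, +4, +6, +8. These grow by +2 each step.
step 7: 7 + 10 → 17
step 8: 17 + 12 → 29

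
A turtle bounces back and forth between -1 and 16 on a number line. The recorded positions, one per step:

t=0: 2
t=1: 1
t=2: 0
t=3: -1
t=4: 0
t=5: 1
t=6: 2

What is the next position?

3

The value travels 1 per step and bounces off the walls at -1 and 16.
  step 7: 2 → 3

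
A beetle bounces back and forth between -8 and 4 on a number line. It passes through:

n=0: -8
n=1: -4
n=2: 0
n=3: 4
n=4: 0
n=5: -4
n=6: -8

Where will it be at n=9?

The value travels 4 per step and bounces off the walls at -8 and 4.
  step 7: -8 → -4
  step 8: -4 → 0
  step 9: 0 → 4

4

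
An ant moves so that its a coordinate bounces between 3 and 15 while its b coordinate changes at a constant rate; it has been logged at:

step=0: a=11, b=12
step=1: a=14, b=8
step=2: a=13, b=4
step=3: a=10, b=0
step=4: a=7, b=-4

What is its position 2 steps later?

a=5, b=-12

The a coordinate travels 3 per step and bounces off the walls at 3 and 15.
  step 5: 7 → 4
  step 6: 4 → 5
The b coordinate changes by -4 each step: at step 6 it is -12.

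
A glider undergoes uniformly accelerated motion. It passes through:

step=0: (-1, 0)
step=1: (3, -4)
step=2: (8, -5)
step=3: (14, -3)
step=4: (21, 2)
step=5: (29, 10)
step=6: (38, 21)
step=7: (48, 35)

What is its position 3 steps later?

Successive displacements: (+4, -4), (+5, -1), (+6, +2), (+7, +5), (+8, +8), (+9, +11), (+10, +14) — each changes by (+1, +3).
step 8: (48, 35) + (+11, +17) → (59, 52)
step 9: (59, 52) + (+12, +20) → (71, 72)
step 10: (71, 72) + (+13, +23) → (84, 95)

(84, 95)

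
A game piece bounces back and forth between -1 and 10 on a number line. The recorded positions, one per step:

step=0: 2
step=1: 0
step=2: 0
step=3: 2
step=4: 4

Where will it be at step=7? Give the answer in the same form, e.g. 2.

10

The value travels 2 per step and bounces off the walls at -1 and 10.
  step 5: 4 → 6
  step 6: 6 → 8
  step 7: 8 → 10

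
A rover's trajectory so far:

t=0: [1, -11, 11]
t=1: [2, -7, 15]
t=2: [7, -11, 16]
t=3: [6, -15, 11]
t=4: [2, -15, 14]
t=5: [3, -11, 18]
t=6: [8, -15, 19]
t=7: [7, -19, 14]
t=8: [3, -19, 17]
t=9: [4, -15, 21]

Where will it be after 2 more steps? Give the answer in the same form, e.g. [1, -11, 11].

The moves between consecutive positions are [+1, +4, +4], [+5, -4, +1], [-1, -4, -5], [-4, +0, +3], [+1, +4, +4], [+5, -4, +1], [-1, -4, -5], [-4, +0, +3], [+1, +4, +4]; they repeat the 4-cycle [[+1, +4, +4], [+5, -4, +1], [-1, -4, -5], [-4, +0, +3]].
step 10: apply [+5, -4, +1] → [9, -19, 22]
step 11: apply [-1, -4, -5] → [8, -23, 17]

[8, -23, 17]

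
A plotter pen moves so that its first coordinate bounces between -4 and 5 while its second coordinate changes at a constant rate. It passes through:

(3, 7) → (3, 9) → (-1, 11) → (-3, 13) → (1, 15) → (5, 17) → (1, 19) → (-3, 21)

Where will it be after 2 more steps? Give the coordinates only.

(3, 25)

The first coordinate reflects between -4 and 5, moving 4 per step.
  step 8: -3 → -1
  step 9: -1 → 3
The second coordinate changes by +2 each step: at step 9 it is 25.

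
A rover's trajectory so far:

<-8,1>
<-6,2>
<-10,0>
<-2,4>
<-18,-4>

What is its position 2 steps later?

<-50,-20>

Consecutive displacements <+2,+1>, <-4,-2>, <+8,+4>, <-16,-8> scale by a factor of -2 each step.
step 5: <-18,-4> + <+32,+16> → <14,12>
step 6: <14,12> + <-64,-32> → <-50,-20>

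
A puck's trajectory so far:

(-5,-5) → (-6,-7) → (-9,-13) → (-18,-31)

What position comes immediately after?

Step-to-step displacements: (-1,-2), (-3,-6), (-9,-18); each is 3× the previous.
step 4: (-18,-31) + (-27,-54) → (-45,-85)

(-45,-85)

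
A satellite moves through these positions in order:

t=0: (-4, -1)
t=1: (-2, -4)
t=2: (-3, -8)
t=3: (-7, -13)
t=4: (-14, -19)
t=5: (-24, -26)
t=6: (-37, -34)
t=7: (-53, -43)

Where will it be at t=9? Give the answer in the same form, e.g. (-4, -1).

Taking differences between consecutive positions: (+2, -3), (-1, -4), (-4, -5), (-7, -6), (-10, -7), (-13, -8), (-16, -9). These grow by (-3, -1) each step.
step 8: (-53, -43) + (-19, -10) → (-72, -53)
step 9: (-72, -53) + (-22, -11) → (-94, -64)

(-94, -64)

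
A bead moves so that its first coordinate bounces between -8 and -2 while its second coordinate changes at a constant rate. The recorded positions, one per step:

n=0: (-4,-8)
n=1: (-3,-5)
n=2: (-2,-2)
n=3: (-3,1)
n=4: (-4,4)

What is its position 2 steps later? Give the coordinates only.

(-6,10)

The first coordinate reflects between -8 and -2, moving 1 per step.
  step 5: -4 → -5
  step 6: -5 → -6
The second coordinate changes by +3 each step: at step 6 it is 10.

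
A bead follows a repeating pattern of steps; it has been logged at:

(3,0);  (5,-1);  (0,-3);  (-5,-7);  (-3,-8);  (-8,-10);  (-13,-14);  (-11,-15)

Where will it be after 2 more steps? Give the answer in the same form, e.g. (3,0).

The moves between consecutive positions are (+2,-1), (-5,-2), (-5,-4), (+2,-1), (-5,-2), (-5,-4), (+2,-1); they repeat the 3-cycle [(+2,-1), (-5,-2), (-5,-4)].
step 8: apply (-5,-2) → (-16,-17)
step 9: apply (-5,-4) → (-21,-21)

(-21,-21)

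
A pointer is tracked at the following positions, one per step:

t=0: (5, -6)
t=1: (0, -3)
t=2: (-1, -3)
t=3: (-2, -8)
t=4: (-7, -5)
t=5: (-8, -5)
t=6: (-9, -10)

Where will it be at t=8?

(-15, -7)

Differencing gives (-5, +3), (-1, +0), (-1, -5), (-5, +3), (-1, +0), (-1, -5). This is the pattern (-5, +3), (-1, +0), (-1, -5) repeated.
step 7: apply (-5, +3) → (-14, -7)
step 8: apply (-1, +0) → (-15, -7)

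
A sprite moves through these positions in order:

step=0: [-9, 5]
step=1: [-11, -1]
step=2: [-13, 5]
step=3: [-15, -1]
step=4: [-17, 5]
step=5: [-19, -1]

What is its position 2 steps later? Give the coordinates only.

First: linear, -2 per step → -23 at step 7.
Second: cycles through 5, -1 every 2 steps. Step 7 lands at position 1 of the cycle → -1.

[-23, -1]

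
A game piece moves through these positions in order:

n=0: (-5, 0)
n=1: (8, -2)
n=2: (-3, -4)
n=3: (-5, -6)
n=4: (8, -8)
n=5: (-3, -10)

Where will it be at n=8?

The first coordinate repeats the cycle [-5, 8, -3] with period 3; step 8 mod 3 = 2, giving -3.
The second coordinate changes by -2 each step, so at step 8 it is 0 + 8·(-2) = -16.

(-3, -16)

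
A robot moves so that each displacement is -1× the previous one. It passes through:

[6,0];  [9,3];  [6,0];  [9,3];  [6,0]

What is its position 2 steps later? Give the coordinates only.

[6,0]

Step-to-step displacements: [+3,+3], [-3,-3], [+3,+3], [-3,-3]; each is -1× the previous.
step 5: [6,0] + [+3,+3] → [9,3]
step 6: [9,3] + [-3,-3] → [6,0]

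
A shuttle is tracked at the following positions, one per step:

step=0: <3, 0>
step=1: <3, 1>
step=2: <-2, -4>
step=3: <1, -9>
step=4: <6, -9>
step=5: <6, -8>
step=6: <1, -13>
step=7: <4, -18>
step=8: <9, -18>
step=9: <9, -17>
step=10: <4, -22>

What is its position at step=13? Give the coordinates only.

<12, -26>

The moves between consecutive positions are <+0, +1>, <-5, -5>, <+3, -5>, <+5, +0>, <+0, +1>, <-5, -5>, <+3, -5>, <+5, +0>, <+0, +1>, <-5, -5>; they repeat the 4-cycle [<+0, +1>, <-5, -5>, <+3, -5>, <+5, +0>].
step 11: apply <+3, -5> → <7, -27>
step 12: apply <+5, +0> → <12, -27>
step 13: apply <+0, +1> → <12, -26>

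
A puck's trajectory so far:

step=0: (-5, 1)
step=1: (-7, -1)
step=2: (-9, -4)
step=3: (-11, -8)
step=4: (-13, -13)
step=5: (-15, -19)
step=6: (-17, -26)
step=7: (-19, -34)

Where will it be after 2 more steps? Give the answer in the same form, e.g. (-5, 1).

(-23, -53)

First differences are (-2, -2), (-2, -3), (-2, -4), (-2, -5), (-2, -6), (-2, -7), (-2, -8); their common second difference is (+0, -1) (constant acceleration).
step 8: (-19, -34) + (-2, -9) → (-21, -43)
step 9: (-21, -43) + (-2, -10) → (-23, -53)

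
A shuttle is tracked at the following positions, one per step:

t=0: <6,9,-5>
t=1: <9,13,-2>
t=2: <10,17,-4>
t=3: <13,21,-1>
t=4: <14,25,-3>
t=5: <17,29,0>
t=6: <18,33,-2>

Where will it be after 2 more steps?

<22,41,-1>

Step-to-step displacements: <+3,+4,+3>, <+1,+4,-2>, <+3,+4,+3>, <+1,+4,-2>, <+3,+4,+3>, <+1,+4,-2> — a repeating cycle of length 2.
step 7: apply <+3,+4,+3> → <21,37,1>
step 8: apply <+1,+4,-2> → <22,41,-1>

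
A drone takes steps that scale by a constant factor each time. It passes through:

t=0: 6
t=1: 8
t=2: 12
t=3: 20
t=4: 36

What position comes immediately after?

Consecutive displacements +2, +4, +8, +16 scale by a factor of 2 each step.
step 5: 36 + 32 → 68

68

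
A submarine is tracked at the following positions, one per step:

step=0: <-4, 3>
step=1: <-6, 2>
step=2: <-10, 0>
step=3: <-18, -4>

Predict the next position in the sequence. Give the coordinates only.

The jumps are <-2, -1>, <-4, -2>, <-8, -4> — a geometric progression with ratio 2.
step 4: <-18, -4> + <-16, -8> → <-34, -12>

<-34, -12>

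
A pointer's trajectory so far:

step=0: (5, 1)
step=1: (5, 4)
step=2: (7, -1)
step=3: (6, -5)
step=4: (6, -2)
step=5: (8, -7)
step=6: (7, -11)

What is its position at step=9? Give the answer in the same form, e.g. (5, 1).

Step-to-step displacements: (+0, +3), (+2, -5), (-1, -4), (+0, +3), (+2, -5), (-1, -4) — a repeating cycle of length 3.
step 7: apply (+0, +3) → (7, -8)
step 8: apply (+2, -5) → (9, -13)
step 9: apply (-1, -4) → (8, -17)

(8, -17)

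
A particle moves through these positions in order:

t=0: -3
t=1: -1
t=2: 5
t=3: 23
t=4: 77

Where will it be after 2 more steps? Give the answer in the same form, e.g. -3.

Step-to-step displacements: +2, +6, +18, +54; each is 3× the previous.
step 5: 77 + 162 → 239
step 6: 239 + 486 → 725

725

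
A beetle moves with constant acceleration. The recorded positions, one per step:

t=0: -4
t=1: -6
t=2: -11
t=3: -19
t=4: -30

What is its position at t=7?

-81

Successive displacements: -2, -5, -8, -11 — each changes by -3.
step 5: -30 − 14 → -44
step 6: -44 − 17 → -61
step 7: -61 − 20 → -81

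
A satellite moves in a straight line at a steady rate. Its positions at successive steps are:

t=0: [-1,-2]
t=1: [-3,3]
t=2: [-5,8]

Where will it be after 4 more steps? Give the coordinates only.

The position changes by [-2,+5] every step.
step 3: [-5,8] + [-2,+5] → [-7,13]
step 4: [-7,13] + [-2,+5] → [-9,18]
step 5: [-9,18] + [-2,+5] → [-11,23]
step 6: [-11,23] + [-2,+5] → [-13,28]

[-13,28]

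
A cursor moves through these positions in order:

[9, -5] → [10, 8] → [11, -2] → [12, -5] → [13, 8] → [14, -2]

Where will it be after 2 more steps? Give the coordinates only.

The first coordinate changes by +1 each step, so at step 7 it is 9 + 7·(1) = 16.
The second coordinate repeats the cycle [-5, 8, -2] with period 3; step 7 mod 3 = 1, giving 8.

[16, 8]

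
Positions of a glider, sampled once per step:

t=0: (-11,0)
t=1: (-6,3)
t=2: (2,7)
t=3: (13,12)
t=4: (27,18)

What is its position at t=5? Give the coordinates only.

(44,25)

Successive displacements: (+5,+3), (+8,+4), (+11,+5), (+14,+6) — each changes by (+3,+1).
step 5: (27,18) + (+17,+7) → (44,25)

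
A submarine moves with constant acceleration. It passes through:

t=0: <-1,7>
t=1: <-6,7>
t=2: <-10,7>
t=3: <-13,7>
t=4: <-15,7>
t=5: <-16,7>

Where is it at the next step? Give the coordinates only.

First differences are <-5,+0>, <-4,+0>, <-3,+0>, <-2,+0>, <-1,+0>; their common second difference is <+1,+0> (constant acceleration).
step 6: <-16,7> + <+0,+0> → <-16,7>

<-16,7>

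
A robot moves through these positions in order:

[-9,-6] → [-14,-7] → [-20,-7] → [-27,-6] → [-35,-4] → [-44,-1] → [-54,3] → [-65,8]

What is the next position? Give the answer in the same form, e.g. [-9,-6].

[-77,14]

Successive displacements: [-5,-1], [-6,+0], [-7,+1], [-8,+2], [-9,+3], [-10,+4], [-11,+5] — each changes by [-1,+1].
step 8: [-65,8] + [-12,+6] → [-77,14]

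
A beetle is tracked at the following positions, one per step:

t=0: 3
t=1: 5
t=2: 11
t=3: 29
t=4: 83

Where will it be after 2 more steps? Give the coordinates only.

731

Step-to-step displacements: +2, +6, +18, +54; each is 3× the previous.
step 5: 83 + 162 → 245
step 6: 245 + 486 → 731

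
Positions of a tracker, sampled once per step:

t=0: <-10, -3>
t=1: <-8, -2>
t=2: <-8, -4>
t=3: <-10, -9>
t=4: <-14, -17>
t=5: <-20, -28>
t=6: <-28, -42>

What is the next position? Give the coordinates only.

Successive displacements: <+2, +1>, <+0, -2>, <-2, -5>, <-4, -8>, <-6, -11>, <-8, -14> — each changes by <-2, -3>.
step 7: <-28, -42> + <-10, -17> → <-38, -59>

<-38, -59>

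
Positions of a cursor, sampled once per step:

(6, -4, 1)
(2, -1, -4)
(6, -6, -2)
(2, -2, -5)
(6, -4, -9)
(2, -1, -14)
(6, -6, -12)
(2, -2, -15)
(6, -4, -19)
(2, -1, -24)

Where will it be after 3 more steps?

The moves between consecutive positions are (-4, +3, -5), (+4, -5, +2), (-4, +4, -3), (+4, -2, -4), (-4, +3, -5), (+4, -5, +2), (-4, +4, -3), (+4, -2, -4), (-4, +3, -5); they repeat the 4-cycle [(-4, +3, -5), (+4, -5, +2), (-4, +4, -3), (+4, -2, -4)].
step 10: apply (+4, -5, +2) → (6, -6, -22)
step 11: apply (-4, +4, -3) → (2, -2, -25)
step 12: apply (+4, -2, -4) → (6, -4, -29)

(6, -4, -29)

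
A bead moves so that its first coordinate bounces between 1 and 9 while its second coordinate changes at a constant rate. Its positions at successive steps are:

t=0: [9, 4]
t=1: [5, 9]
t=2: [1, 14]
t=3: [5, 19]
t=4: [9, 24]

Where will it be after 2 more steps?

The first coordinate travels 4 per step and bounces off the walls at 1 and 9.
  step 5: 9 → 5
  step 6: 5 → 1
The second coordinate changes by +5 each step: at step 6 it is 34.

[1, 34]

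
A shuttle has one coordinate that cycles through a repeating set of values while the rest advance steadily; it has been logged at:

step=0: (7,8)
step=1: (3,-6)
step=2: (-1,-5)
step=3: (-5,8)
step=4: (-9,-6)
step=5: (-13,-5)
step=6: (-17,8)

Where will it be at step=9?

(-29,8)

First: linear, -4 per step → -29 at step 9.
Second: cycles through 8, -6, -5 every 3 steps. Step 9 lands at position 0 of the cycle → 8.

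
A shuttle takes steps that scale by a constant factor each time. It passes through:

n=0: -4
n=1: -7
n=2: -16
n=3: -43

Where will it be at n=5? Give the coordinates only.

-367

Consecutive displacements -3, -9, -27 scale by a factor of 3 each step.
step 4: -43 − 81 → -124
step 5: -124 − 243 → -367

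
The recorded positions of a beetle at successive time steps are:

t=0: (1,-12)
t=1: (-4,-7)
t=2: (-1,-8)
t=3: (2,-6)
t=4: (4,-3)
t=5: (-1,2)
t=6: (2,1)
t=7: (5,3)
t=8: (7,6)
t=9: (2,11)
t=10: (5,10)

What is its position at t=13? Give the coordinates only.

The moves between consecutive positions are (-5,+5), (+3,-1), (+3,+2), (+2,+3), (-5,+5), (+3,-1), (+3,+2), (+2,+3), (-5,+5), (+3,-1); they repeat the 4-cycle [(-5,+5), (+3,-1), (+3,+2), (+2,+3)].
step 11: apply (+3,+2) → (8,12)
step 12: apply (+2,+3) → (10,15)
step 13: apply (-5,+5) → (5,20)

(5,20)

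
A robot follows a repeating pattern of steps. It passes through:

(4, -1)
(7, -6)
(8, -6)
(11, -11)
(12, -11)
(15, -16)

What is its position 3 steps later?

(20, -21)

The moves between consecutive positions are (+3, -5), (+1, +0), (+3, -5), (+1, +0), (+3, -5); they repeat the 2-cycle [(+3, -5), (+1, +0)].
step 6: apply (+1, +0) → (16, -16)
step 7: apply (+3, -5) → (19, -21)
step 8: apply (+1, +0) → (20, -21)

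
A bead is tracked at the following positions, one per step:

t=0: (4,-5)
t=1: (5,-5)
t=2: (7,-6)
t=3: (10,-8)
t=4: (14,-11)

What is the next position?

First differences are (+1,+0), (+2,-1), (+3,-2), (+4,-3); their common second difference is (+1,-1) (constant acceleration).
step 5: (14,-11) + (+5,-4) → (19,-15)

(19,-15)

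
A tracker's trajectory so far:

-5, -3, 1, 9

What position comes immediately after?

Step-to-step displacements: +2, +4, +8; each is 2× the previous.
step 4: 9 + 16 → 25

25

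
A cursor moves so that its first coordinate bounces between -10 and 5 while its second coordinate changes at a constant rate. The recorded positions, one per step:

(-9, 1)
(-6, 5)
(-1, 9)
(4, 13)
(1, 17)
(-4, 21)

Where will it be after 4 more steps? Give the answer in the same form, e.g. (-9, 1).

(4, 37)

The first coordinate reflects between -10 and 5, moving 5 per step.
  step 6: -4 → -9
  step 7: -9 → -6
  step 8: -6 → -1
  step 9: -1 → 4
The second coordinate changes by +4 each step: at step 9 it is 37.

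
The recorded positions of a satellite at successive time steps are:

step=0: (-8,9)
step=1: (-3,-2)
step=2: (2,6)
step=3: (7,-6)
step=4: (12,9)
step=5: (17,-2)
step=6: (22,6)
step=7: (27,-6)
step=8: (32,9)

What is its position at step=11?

The first coordinate changes by +5 each step, so at step 11 it is -8 + 11·(5) = 47.
The second coordinate repeats the cycle [9, -2, 6, -6] with period 4; step 11 mod 4 = 3, giving -6.

(47,-6)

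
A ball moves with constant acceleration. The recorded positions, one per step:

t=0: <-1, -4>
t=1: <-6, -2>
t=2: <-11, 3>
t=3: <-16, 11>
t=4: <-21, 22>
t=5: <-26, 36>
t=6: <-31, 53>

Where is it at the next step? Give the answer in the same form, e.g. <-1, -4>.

<-36, 73>

Successive displacements: <-5, +2>, <-5, +5>, <-5, +8>, <-5, +11>, <-5, +14>, <-5, +17> — each changes by <+0, +3>.
step 7: <-31, 53> + <-5, +20> → <-36, 73>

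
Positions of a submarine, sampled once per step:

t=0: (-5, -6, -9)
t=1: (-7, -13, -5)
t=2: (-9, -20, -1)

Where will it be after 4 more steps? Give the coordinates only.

Each step adds (-2, -7, +4) to the position.
step 3: (-9, -20, -1) + (-2, -7, +4) → (-11, -27, 3)
step 4: (-11, -27, 3) + (-2, -7, +4) → (-13, -34, 7)
step 5: (-13, -34, 7) + (-2, -7, +4) → (-15, -41, 11)
step 6: (-15, -41, 11) + (-2, -7, +4) → (-17, -48, 15)

(-17, -48, 15)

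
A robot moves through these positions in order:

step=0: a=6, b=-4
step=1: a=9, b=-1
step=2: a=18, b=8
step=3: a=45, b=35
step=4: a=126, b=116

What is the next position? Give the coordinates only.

The jumps are (+3, +3), (+9, +9), (+27, +27), (+81, +81) — a geometric progression with ratio 3.
step 5: a=126, b=116 + (+243, +243) → a=369, b=359

a=369, b=359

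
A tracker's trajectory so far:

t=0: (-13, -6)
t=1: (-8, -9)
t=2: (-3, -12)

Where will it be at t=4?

Constant displacement of (+5, -3) per step.
step 3: (-3, -12) + (+5, -3) → (2, -15)
step 4: (2, -15) + (+5, -3) → (7, -18)

(7, -18)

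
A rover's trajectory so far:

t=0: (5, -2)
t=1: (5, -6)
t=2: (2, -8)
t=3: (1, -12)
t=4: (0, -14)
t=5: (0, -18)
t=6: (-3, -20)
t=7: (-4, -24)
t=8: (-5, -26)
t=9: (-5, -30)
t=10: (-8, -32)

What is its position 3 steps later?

The moves between consecutive positions are (+0, -4), (-3, -2), (-1, -4), (-1, -2), (+0, -4), (-3, -2), (-1, -4), (-1, -2), (+0, -4), (-3, -2); they repeat the 4-cycle [(+0, -4), (-3, -2), (-1, -4), (-1, -2)].
step 11: apply (-1, -4) → (-9, -36)
step 12: apply (-1, -2) → (-10, -38)
step 13: apply (+0, -4) → (-10, -42)

(-10, -42)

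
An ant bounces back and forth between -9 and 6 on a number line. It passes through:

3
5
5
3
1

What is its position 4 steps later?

-7

The value reflects between -9 and 6, moving 2 per step.
  step 5: 1 → -1
  step 6: -1 → -3
  step 7: -3 → -5
  step 8: -5 → -7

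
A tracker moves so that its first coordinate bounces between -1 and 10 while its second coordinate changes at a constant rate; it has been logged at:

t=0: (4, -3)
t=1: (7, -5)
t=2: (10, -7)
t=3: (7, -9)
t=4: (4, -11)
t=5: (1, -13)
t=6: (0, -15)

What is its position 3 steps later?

(9, -21)

The first coordinate travels 3 per step and bounces off the walls at -1 and 10.
  step 7: 0 → 3
  step 8: 3 → 6
  step 9: 6 → 9
The second coordinate changes by -2 each step: at step 9 it is -21.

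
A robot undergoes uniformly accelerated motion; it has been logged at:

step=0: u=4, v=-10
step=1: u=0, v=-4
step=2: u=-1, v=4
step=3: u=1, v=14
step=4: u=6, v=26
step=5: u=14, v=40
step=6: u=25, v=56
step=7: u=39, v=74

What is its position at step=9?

Taking differences between consecutive positions: (-4, +6), (-1, +8), (+2, +10), (+5, +12), (+8, +14), (+11, +16), (+14, +18). These grow by (+3, +2) each step.
step 8: u=39, v=74 + (+17, +20) → u=56, v=94
step 9: u=56, v=94 + (+20, +22) → u=76, v=116

u=76, v=116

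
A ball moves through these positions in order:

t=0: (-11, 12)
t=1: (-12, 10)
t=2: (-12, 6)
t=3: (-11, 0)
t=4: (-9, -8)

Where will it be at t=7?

Taking differences between consecutive positions: (-1, -2), (+0, -4), (+1, -6), (+2, -8). These grow by (+1, -2) each step.
step 5: (-9, -8) + (+3, -10) → (-6, -18)
step 6: (-6, -18) + (+4, -12) → (-2, -30)
step 7: (-2, -30) + (+5, -14) → (3, -44)

(3, -44)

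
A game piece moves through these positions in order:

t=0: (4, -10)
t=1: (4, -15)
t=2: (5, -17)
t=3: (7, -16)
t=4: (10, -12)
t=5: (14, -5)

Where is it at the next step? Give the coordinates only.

First differences are (+0, -5), (+1, -2), (+2, +1), (+3, +4), (+4, +7); their common second difference is (+1, +3) (constant acceleration).
step 6: (14, -5) + (+5, +10) → (19, 5)

(19, 5)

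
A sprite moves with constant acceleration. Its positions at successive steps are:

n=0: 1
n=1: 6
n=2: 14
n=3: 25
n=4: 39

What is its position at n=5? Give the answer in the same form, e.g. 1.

Taking differences between consecutive positions: +5, +8, +11, +14. These grow by +3 each step.
step 5: 39 + 17 → 56

56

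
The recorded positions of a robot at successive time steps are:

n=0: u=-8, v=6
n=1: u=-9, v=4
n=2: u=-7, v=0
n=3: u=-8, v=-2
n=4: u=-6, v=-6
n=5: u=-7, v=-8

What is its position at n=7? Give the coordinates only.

u=-6, v=-14

Differencing gives (-1,-2), (+2,-4), (-1,-2), (+2,-4), (-1,-2). This is the pattern (-1,-2), (+2,-4) repeated.
step 6: apply (+2,-4) → u=-5, v=-12
step 7: apply (-1,-2) → u=-6, v=-14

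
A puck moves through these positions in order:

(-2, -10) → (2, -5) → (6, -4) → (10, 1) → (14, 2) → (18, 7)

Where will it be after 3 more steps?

Differencing gives (+4, +5), (+4, +1), (+4, +5), (+4, +1), (+4, +5). This is the pattern (+4, +5), (+4, +1) repeated.
step 6: apply (+4, +1) → (22, 8)
step 7: apply (+4, +5) → (26, 13)
step 8: apply (+4, +1) → (30, 14)

(30, 14)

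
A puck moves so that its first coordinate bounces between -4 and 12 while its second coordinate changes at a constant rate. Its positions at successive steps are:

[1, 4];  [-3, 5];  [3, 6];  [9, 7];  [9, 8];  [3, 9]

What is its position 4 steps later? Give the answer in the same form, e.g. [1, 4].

The first coordinate travels 6 per step and bounces off the walls at -4 and 12.
  step 6: 3 → -3
  step 7: -3 → 1
  step 8: 1 → 7
  step 9: 7 → 11
The second coordinate changes by +1 each step: at step 9 it is 13.

[11, 13]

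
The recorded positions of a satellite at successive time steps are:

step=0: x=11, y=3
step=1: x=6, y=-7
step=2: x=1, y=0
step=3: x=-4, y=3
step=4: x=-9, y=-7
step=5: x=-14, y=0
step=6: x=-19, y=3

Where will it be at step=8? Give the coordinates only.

X: linear, -5 per step → -29 at step 8.
Y: cycles through 3, -7, 0 every 3 steps. Step 8 lands at position 2 of the cycle → 0.

x=-29, y=0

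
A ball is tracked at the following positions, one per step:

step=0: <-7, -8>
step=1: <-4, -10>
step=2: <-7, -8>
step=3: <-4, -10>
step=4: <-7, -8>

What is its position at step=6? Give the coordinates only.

<-7, -8>

The jumps are <+3, -2>, <-3, +2>, <+3, -2>, <-3, +2> — a geometric progression with ratio -1.
step 5: <-7, -8> + <+3, -2> → <-4, -10>
step 6: <-4, -10> + <-3, +2> → <-7, -8>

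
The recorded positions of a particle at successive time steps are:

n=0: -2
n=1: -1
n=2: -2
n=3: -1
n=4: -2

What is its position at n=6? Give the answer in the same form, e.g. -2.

-2

Step-to-step displacements: +1, -1, +1, -1; each is -1× the previous.
step 5: -2 + 1 → -1
step 6: -1 − 1 → -2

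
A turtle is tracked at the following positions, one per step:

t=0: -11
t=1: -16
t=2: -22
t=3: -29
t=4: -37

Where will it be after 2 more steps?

Taking differences between consecutive positions: -5, -6, -7, -8. These grow by -1 each step.
step 5: -37 − 9 → -46
step 6: -46 − 10 → -56

-56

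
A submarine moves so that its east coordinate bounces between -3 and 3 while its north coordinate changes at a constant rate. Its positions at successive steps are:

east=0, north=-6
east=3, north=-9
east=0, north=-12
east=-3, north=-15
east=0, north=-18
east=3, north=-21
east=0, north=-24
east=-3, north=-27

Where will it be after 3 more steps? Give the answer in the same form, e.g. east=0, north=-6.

east=0, north=-36

The east coordinate travels 3 per step and bounces off the walls at -3 and 3.
  step 8: -3 → 0
  step 9: 0 → 3
  step 10: 3 → 0
The north coordinate changes by -3 each step: at step 10 it is -36.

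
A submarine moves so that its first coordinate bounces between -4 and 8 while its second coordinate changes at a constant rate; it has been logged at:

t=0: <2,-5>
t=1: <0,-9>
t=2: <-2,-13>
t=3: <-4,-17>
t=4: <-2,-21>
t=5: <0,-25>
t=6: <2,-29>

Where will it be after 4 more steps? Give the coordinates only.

<6,-45>

The first coordinate travels 2 per step and bounces off the walls at -4 and 8.
  step 7: 2 → 4
  step 8: 4 → 6
  step 9: 6 → 8
  step 10: 8 → 6
The second coordinate changes by -4 each step: at step 10 it is -45.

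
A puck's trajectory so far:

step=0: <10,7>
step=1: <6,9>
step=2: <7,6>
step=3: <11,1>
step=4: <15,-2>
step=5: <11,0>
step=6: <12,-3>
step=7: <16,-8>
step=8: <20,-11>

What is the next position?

Differencing gives <-4,+2>, <+1,-3>, <+4,-5>, <+4,-3>, <-4,+2>, <+1,-3>, <+4,-5>, <+4,-3>. This is the pattern <-4,+2>, <+1,-3>, <+4,-5>, <+4,-3> repeated.
step 9: apply <-4,+2> → <16,-9>

<16,-9>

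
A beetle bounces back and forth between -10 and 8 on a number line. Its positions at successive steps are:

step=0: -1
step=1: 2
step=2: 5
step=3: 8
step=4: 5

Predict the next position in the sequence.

2

The value travels 3 per step and bounces off the walls at -10 and 8.
  step 5: 5 → 2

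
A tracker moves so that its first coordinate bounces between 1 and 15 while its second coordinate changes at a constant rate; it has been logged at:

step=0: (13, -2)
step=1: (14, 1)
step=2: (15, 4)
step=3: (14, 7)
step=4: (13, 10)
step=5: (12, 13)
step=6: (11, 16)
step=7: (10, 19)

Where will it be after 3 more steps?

(7, 28)

The first coordinate travels 1 per step and bounces off the walls at 1 and 15.
  step 8: 10 → 9
  step 9: 9 → 8
  step 10: 8 → 7
The second coordinate changes by +3 each step: at step 10 it is 28.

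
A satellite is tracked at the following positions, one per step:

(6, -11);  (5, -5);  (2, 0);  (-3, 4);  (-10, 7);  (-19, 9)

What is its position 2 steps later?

(-43, 10)

First differences are (-1, +6), (-3, +5), (-5, +4), (-7, +3), (-9, +2); their common second difference is (-2, -1) (constant acceleration).
step 6: (-19, 9) + (-11, +1) → (-30, 10)
step 7: (-30, 10) + (-13, +0) → (-43, 10)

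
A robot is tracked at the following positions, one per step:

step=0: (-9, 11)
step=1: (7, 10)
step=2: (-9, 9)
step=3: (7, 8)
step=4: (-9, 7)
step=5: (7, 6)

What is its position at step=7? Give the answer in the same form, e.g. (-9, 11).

(7, 4)

First: cycles through -9, 7 every 2 steps. Step 7 lands at position 1 of the cycle → 7.
Second: linear, -1 per step → 4 at step 7.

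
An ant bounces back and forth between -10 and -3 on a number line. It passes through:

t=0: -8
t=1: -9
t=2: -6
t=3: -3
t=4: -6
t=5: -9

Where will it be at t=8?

The value reflects between -10 and -3, moving 3 per step.
  step 6: -9 → -8
  step 7: -8 → -5
  step 8: -5 → -4

-4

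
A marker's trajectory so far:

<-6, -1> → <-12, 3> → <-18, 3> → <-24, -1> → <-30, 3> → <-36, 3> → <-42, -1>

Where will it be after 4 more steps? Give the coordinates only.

<-66, 3>

First: linear, -6 per step → -66 at step 10.
Second: cycles through -1, 3, 3 every 3 steps. Step 10 lands at position 1 of the cycle → 3.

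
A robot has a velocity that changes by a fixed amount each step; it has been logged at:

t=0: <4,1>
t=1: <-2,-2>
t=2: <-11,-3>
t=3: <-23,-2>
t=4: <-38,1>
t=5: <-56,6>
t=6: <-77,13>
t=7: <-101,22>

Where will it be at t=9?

Taking differences between consecutive positions: <-6,-3>, <-9,-1>, <-12,+1>, <-15,+3>, <-18,+5>, <-21,+7>, <-24,+9>. These grow by <-3,+2> each step.
step 8: <-101,22> + <-27,+11> → <-128,33>
step 9: <-128,33> + <-30,+13> → <-158,46>

<-158,46>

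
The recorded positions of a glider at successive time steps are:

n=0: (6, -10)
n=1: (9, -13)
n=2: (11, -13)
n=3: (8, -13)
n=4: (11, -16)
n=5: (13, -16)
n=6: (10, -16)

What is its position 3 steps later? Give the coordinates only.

(12, -19)

The moves between consecutive positions are (+3, -3), (+2, +0), (-3, +0), (+3, -3), (+2, +0), (-3, +0); they repeat the 3-cycle [(+3, -3), (+2, +0), (-3, +0)].
step 7: apply (+3, -3) → (13, -19)
step 8: apply (+2, +0) → (15, -19)
step 9: apply (-3, +0) → (12, -19)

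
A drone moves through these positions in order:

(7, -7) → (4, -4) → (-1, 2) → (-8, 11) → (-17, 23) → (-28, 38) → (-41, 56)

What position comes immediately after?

(-56, 77)

Successive displacements: (-3, +3), (-5, +6), (-7, +9), (-9, +12), (-11, +15), (-13, +18) — each changes by (-2, +3).
step 7: (-41, 56) + (-15, +21) → (-56, 77)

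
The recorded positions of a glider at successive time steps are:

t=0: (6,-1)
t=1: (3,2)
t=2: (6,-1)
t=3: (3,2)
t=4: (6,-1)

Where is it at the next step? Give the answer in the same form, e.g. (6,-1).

Step-to-step displacements: (-3,+3), (+3,-3), (-3,+3), (+3,-3); each is -1× the previous.
step 5: (6,-1) + (-3,+3) → (3,2)

(3,2)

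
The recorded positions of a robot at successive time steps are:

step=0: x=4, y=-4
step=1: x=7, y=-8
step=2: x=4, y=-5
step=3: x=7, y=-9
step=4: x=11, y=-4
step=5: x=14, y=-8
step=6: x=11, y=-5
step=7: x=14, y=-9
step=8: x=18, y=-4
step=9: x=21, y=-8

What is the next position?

Step-to-step displacements: (+3,-4), (-3,+3), (+3,-4), (+4,+5), (+3,-4), (-3,+3), (+3,-4), (+4,+5), (+3,-4) — a repeating cycle of length 4.
step 10: apply (-3,+3) → x=18, y=-5

x=18, y=-5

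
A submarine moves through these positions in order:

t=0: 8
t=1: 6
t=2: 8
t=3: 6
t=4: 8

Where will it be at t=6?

Consecutive displacements -2, +2, -2, +2 scale by a factor of -1 each step.
step 5: 8 − 2 → 6
step 6: 6 + 2 → 8

8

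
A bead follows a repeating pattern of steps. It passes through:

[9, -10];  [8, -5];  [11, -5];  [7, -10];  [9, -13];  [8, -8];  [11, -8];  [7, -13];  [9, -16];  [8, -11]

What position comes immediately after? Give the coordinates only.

The moves between consecutive positions are [-1, +5], [+3, +0], [-4, -5], [+2, -3], [-1, +5], [+3, +0], [-4, -5], [+2, -3], [-1, +5]; they repeat the 4-cycle [[-1, +5], [+3, +0], [-4, -5], [+2, -3]].
step 10: apply [+3, +0] → [11, -11]

[11, -11]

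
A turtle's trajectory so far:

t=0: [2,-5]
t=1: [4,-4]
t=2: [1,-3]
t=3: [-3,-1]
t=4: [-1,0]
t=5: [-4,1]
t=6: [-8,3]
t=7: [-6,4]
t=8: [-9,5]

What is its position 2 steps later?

The moves between consecutive positions are [+2,+1], [-3,+1], [-4,+2], [+2,+1], [-3,+1], [-4,+2], [+2,+1], [-3,+1]; they repeat the 3-cycle [[+2,+1], [-3,+1], [-4,+2]].
step 9: apply [-4,+2] → [-13,7]
step 10: apply [+2,+1] → [-11,8]

[-11,8]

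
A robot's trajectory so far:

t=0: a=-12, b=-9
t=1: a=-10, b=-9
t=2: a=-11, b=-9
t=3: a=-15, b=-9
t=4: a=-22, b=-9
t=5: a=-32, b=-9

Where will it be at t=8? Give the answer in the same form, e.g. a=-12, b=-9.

First differences are (+2, +0), (-1, +0), (-4, +0), (-7, +0), (-10, +0); their common second difference is (-3, +0) (constant acceleration).
step 6: a=-32, b=-9 + (-13, +0) → a=-45, b=-9
step 7: a=-45, b=-9 + (-16, +0) → a=-61, b=-9
step 8: a=-61, b=-9 + (-19, +0) → a=-80, b=-9

a=-80, b=-9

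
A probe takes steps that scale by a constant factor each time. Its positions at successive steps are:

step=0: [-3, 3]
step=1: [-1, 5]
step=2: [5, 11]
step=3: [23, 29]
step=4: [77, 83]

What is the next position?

Step-to-step displacements: [+2, +2], [+6, +6], [+18, +18], [+54, +54]; each is 3× the previous.
step 5: [77, 83] + [+162, +162] → [239, 245]

[239, 245]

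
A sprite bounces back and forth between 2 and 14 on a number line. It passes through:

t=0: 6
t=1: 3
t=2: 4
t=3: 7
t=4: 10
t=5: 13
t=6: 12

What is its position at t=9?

3

The value travels 3 per step and bounces off the walls at 2 and 14.
  step 7: 12 → 9
  step 8: 9 → 6
  step 9: 6 → 3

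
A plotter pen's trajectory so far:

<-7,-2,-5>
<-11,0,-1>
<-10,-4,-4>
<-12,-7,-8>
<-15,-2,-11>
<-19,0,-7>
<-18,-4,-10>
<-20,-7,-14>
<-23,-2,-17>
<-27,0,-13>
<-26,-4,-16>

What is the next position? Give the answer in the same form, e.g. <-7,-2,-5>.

<-28,-7,-20>

Differencing gives <-4,+2,+4>, <+1,-4,-3>, <-2,-3,-4>, <-3,+5,-3>, <-4,+2,+4>, <+1,-4,-3>, <-2,-3,-4>, <-3,+5,-3>, <-4,+2,+4>, <+1,-4,-3>. This is the pattern <-4,+2,+4>, <+1,-4,-3>, <-2,-3,-4>, <-3,+5,-3> repeated.
step 11: apply <-2,-3,-4> → <-28,-7,-20>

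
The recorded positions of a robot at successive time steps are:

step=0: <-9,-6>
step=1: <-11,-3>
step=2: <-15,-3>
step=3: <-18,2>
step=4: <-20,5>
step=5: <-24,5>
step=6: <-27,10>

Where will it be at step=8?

<-33,13>

Differencing gives <-2,+3>, <-4,+0>, <-3,+5>, <-2,+3>, <-4,+0>, <-3,+5>. This is the pattern <-2,+3>, <-4,+0>, <-3,+5> repeated.
step 7: apply <-2,+3> → <-29,13>
step 8: apply <-4,+0> → <-33,13>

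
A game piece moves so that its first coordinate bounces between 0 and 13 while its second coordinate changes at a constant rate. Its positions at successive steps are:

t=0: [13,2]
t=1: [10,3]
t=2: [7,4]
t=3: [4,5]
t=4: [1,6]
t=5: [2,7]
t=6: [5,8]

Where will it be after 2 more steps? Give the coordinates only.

[11,10]

The first coordinate reflects between 0 and 13, moving 3 per step.
  step 7: 5 → 8
  step 8: 8 → 11
The second coordinate changes by +1 each step: at step 8 it is 10.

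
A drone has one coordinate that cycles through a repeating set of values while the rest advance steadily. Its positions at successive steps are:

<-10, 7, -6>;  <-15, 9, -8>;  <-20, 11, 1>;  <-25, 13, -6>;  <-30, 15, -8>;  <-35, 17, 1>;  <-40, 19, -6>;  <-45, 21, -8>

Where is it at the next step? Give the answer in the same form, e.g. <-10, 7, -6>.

<-50, 23, 1>

First: linear, -5 per step → -50 at step 8.
Second: linear, +2 per step → 23 at step 8.
Third: cycles through -6, -8, 1 every 3 steps. Step 8 lands at position 2 of the cycle → 1.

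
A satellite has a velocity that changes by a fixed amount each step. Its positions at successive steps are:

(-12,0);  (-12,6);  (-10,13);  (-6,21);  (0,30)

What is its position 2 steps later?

(18,51)

Taking differences between consecutive positions: (+0,+6), (+2,+7), (+4,+8), (+6,+9). These grow by (+2,+1) each step.
step 5: (0,30) + (+8,+10) → (8,40)
step 6: (8,40) + (+10,+11) → (18,51)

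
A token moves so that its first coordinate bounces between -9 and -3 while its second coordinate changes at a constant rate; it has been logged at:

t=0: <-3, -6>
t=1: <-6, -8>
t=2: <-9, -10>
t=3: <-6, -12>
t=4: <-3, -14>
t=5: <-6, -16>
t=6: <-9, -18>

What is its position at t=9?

The first coordinate travels 3 per step and bounces off the walls at -9 and -3.
  step 7: -9 → -6
  step 8: -6 → -3
  step 9: -3 → -6
The second coordinate changes by -2 each step: at step 9 it is -24.

<-6, -24>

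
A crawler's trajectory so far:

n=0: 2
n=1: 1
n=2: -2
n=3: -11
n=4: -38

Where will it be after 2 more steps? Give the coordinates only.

The jumps are -1, -3, -9, -27 — a geometric progression with ratio 3.
step 5: -38 − 81 → -119
step 6: -119 − 243 → -362

-362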